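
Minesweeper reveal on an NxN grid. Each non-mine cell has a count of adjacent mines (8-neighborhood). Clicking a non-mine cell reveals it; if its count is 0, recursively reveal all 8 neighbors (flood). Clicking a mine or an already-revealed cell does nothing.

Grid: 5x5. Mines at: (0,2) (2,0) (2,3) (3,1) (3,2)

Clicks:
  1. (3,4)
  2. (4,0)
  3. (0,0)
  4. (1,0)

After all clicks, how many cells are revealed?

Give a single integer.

Click 1 (3,4) count=1: revealed 1 new [(3,4)] -> total=1
Click 2 (4,0) count=1: revealed 1 new [(4,0)] -> total=2
Click 3 (0,0) count=0: revealed 4 new [(0,0) (0,1) (1,0) (1,1)] -> total=6
Click 4 (1,0) count=1: revealed 0 new [(none)] -> total=6

Answer: 6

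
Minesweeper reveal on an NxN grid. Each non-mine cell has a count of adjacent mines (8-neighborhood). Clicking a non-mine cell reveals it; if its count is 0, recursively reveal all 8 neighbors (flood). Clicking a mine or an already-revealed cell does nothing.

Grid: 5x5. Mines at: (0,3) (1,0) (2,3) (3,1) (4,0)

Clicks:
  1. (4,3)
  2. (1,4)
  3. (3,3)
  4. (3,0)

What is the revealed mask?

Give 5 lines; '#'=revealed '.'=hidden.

Answer: .....
....#
.....
#.###
..###

Derivation:
Click 1 (4,3) count=0: revealed 6 new [(3,2) (3,3) (3,4) (4,2) (4,3) (4,4)] -> total=6
Click 2 (1,4) count=2: revealed 1 new [(1,4)] -> total=7
Click 3 (3,3) count=1: revealed 0 new [(none)] -> total=7
Click 4 (3,0) count=2: revealed 1 new [(3,0)] -> total=8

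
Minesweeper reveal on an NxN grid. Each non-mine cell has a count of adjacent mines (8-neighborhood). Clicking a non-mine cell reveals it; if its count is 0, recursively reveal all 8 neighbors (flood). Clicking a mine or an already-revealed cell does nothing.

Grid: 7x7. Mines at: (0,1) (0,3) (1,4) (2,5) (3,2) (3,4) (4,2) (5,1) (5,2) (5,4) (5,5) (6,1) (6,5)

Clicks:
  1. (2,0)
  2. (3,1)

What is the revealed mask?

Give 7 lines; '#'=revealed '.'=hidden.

Answer: .......
##.....
##.....
##.....
##.....
.......
.......

Derivation:
Click 1 (2,0) count=0: revealed 8 new [(1,0) (1,1) (2,0) (2,1) (3,0) (3,1) (4,0) (4,1)] -> total=8
Click 2 (3,1) count=2: revealed 0 new [(none)] -> total=8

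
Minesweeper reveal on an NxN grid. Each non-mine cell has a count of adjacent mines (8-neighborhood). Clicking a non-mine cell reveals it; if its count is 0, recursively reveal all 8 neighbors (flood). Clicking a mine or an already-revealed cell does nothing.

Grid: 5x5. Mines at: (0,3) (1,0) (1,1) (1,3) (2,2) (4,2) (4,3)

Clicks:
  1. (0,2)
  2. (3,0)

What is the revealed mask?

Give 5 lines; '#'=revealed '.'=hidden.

Click 1 (0,2) count=3: revealed 1 new [(0,2)] -> total=1
Click 2 (3,0) count=0: revealed 6 new [(2,0) (2,1) (3,0) (3,1) (4,0) (4,1)] -> total=7

Answer: ..#..
.....
##...
##...
##...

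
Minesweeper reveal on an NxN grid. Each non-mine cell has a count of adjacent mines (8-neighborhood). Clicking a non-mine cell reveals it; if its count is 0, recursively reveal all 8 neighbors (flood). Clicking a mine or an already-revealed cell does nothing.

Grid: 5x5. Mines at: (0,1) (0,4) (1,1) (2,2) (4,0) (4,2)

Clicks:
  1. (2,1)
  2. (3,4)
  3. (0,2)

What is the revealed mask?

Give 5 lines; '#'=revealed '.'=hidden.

Answer: ..#..
...##
.#.##
...##
...##

Derivation:
Click 1 (2,1) count=2: revealed 1 new [(2,1)] -> total=1
Click 2 (3,4) count=0: revealed 8 new [(1,3) (1,4) (2,3) (2,4) (3,3) (3,4) (4,3) (4,4)] -> total=9
Click 3 (0,2) count=2: revealed 1 new [(0,2)] -> total=10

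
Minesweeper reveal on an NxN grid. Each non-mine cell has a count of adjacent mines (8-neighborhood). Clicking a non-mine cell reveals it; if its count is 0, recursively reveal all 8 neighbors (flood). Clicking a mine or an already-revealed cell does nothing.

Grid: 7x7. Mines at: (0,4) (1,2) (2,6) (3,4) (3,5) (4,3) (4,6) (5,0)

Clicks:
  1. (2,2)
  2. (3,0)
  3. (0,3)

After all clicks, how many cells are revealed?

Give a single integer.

Click 1 (2,2) count=1: revealed 1 new [(2,2)] -> total=1
Click 2 (3,0) count=0: revealed 12 new [(0,0) (0,1) (1,0) (1,1) (2,0) (2,1) (3,0) (3,1) (3,2) (4,0) (4,1) (4,2)] -> total=13
Click 3 (0,3) count=2: revealed 1 new [(0,3)] -> total=14

Answer: 14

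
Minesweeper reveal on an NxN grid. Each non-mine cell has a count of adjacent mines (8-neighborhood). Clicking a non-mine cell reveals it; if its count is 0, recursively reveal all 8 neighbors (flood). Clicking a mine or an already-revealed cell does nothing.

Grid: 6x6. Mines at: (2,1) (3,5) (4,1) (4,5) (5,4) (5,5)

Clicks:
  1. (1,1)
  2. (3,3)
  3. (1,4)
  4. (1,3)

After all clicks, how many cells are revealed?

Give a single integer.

Answer: 22

Derivation:
Click 1 (1,1) count=1: revealed 1 new [(1,1)] -> total=1
Click 2 (3,3) count=0: revealed 21 new [(0,0) (0,1) (0,2) (0,3) (0,4) (0,5) (1,0) (1,2) (1,3) (1,4) (1,5) (2,2) (2,3) (2,4) (2,5) (3,2) (3,3) (3,4) (4,2) (4,3) (4,4)] -> total=22
Click 3 (1,4) count=0: revealed 0 new [(none)] -> total=22
Click 4 (1,3) count=0: revealed 0 new [(none)] -> total=22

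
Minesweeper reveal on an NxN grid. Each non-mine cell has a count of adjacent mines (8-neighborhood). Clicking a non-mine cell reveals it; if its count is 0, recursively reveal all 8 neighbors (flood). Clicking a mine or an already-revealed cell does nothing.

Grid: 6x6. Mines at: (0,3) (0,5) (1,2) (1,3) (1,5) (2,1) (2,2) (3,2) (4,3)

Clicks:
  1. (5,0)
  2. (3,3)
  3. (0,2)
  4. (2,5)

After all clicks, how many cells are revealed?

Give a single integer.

Answer: 11

Derivation:
Click 1 (5,0) count=0: revealed 8 new [(3,0) (3,1) (4,0) (4,1) (4,2) (5,0) (5,1) (5,2)] -> total=8
Click 2 (3,3) count=3: revealed 1 new [(3,3)] -> total=9
Click 3 (0,2) count=3: revealed 1 new [(0,2)] -> total=10
Click 4 (2,5) count=1: revealed 1 new [(2,5)] -> total=11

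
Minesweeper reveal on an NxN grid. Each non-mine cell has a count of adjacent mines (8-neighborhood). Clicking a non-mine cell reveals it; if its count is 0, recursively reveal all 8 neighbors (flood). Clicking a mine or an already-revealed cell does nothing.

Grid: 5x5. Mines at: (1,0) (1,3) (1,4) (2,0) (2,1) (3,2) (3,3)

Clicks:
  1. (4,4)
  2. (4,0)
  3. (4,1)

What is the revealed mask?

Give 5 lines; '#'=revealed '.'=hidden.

Click 1 (4,4) count=1: revealed 1 new [(4,4)] -> total=1
Click 2 (4,0) count=0: revealed 4 new [(3,0) (3,1) (4,0) (4,1)] -> total=5
Click 3 (4,1) count=1: revealed 0 new [(none)] -> total=5

Answer: .....
.....
.....
##...
##..#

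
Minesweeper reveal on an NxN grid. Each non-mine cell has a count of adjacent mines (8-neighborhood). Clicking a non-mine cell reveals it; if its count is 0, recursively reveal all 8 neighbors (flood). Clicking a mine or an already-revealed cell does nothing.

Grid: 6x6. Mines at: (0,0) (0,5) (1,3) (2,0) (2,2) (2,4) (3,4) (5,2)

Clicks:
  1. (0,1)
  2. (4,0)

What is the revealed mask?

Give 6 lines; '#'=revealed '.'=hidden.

Click 1 (0,1) count=1: revealed 1 new [(0,1)] -> total=1
Click 2 (4,0) count=0: revealed 6 new [(3,0) (3,1) (4,0) (4,1) (5,0) (5,1)] -> total=7

Answer: .#....
......
......
##....
##....
##....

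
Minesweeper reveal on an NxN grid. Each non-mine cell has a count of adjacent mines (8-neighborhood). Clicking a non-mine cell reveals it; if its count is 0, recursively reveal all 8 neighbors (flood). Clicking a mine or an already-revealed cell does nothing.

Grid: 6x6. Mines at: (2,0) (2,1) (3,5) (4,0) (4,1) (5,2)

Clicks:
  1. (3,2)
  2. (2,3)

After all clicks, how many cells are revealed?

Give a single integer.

Answer: 22

Derivation:
Click 1 (3,2) count=2: revealed 1 new [(3,2)] -> total=1
Click 2 (2,3) count=0: revealed 21 new [(0,0) (0,1) (0,2) (0,3) (0,4) (0,5) (1,0) (1,1) (1,2) (1,3) (1,4) (1,5) (2,2) (2,3) (2,4) (2,5) (3,3) (3,4) (4,2) (4,3) (4,4)] -> total=22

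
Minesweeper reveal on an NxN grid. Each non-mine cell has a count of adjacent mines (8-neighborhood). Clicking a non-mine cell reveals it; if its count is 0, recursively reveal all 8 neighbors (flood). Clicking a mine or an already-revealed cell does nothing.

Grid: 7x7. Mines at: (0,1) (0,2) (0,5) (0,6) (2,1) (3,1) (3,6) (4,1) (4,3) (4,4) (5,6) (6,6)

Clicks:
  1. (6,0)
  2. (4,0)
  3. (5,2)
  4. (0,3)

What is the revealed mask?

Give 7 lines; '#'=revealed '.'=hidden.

Answer: ...#...
.......
.......
.......
#......
######.
######.

Derivation:
Click 1 (6,0) count=0: revealed 12 new [(5,0) (5,1) (5,2) (5,3) (5,4) (5,5) (6,0) (6,1) (6,2) (6,3) (6,4) (6,5)] -> total=12
Click 2 (4,0) count=2: revealed 1 new [(4,0)] -> total=13
Click 3 (5,2) count=2: revealed 0 new [(none)] -> total=13
Click 4 (0,3) count=1: revealed 1 new [(0,3)] -> total=14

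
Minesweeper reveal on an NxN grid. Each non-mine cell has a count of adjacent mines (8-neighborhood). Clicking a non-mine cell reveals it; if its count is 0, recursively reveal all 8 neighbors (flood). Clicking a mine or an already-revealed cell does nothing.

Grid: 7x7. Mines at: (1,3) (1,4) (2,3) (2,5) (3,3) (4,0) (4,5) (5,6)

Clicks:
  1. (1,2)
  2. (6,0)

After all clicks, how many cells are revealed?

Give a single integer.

Answer: 17

Derivation:
Click 1 (1,2) count=2: revealed 1 new [(1,2)] -> total=1
Click 2 (6,0) count=0: revealed 16 new [(4,1) (4,2) (4,3) (4,4) (5,0) (5,1) (5,2) (5,3) (5,4) (5,5) (6,0) (6,1) (6,2) (6,3) (6,4) (6,5)] -> total=17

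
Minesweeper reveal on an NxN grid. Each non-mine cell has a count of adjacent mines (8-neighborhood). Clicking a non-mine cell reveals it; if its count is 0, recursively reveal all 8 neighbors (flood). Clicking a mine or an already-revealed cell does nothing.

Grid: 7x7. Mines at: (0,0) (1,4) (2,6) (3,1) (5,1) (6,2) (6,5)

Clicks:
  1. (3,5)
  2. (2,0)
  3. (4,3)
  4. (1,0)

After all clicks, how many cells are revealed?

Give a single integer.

Click 1 (3,5) count=1: revealed 1 new [(3,5)] -> total=1
Click 2 (2,0) count=1: revealed 1 new [(2,0)] -> total=2
Click 3 (4,3) count=0: revealed 18 new [(2,2) (2,3) (2,4) (2,5) (3,2) (3,3) (3,4) (3,6) (4,2) (4,3) (4,4) (4,5) (4,6) (5,2) (5,3) (5,4) (5,5) (5,6)] -> total=20
Click 4 (1,0) count=1: revealed 1 new [(1,0)] -> total=21

Answer: 21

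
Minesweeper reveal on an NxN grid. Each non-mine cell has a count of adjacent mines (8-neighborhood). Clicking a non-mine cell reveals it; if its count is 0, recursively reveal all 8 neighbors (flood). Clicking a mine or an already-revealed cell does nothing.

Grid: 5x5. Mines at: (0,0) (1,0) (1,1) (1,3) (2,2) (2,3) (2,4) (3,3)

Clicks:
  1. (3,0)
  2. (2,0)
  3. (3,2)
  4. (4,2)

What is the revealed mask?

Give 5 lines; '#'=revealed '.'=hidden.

Answer: .....
.....
##...
###..
###..

Derivation:
Click 1 (3,0) count=0: revealed 8 new [(2,0) (2,1) (3,0) (3,1) (3,2) (4,0) (4,1) (4,2)] -> total=8
Click 2 (2,0) count=2: revealed 0 new [(none)] -> total=8
Click 3 (3,2) count=3: revealed 0 new [(none)] -> total=8
Click 4 (4,2) count=1: revealed 0 new [(none)] -> total=8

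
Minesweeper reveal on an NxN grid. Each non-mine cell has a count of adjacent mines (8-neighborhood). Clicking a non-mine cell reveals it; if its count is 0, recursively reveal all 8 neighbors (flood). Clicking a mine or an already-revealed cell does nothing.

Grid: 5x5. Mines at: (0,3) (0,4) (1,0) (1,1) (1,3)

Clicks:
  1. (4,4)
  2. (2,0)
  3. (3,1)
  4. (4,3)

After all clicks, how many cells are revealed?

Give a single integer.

Click 1 (4,4) count=0: revealed 15 new [(2,0) (2,1) (2,2) (2,3) (2,4) (3,0) (3,1) (3,2) (3,3) (3,4) (4,0) (4,1) (4,2) (4,3) (4,4)] -> total=15
Click 2 (2,0) count=2: revealed 0 new [(none)] -> total=15
Click 3 (3,1) count=0: revealed 0 new [(none)] -> total=15
Click 4 (4,3) count=0: revealed 0 new [(none)] -> total=15

Answer: 15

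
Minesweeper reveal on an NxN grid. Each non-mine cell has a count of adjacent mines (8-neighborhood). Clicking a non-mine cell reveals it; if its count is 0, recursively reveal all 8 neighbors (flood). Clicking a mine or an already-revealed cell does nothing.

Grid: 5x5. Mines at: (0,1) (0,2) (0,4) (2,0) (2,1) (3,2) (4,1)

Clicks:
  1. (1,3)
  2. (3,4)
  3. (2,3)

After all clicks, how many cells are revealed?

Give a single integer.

Answer: 8

Derivation:
Click 1 (1,3) count=2: revealed 1 new [(1,3)] -> total=1
Click 2 (3,4) count=0: revealed 7 new [(1,4) (2,3) (2,4) (3,3) (3,4) (4,3) (4,4)] -> total=8
Click 3 (2,3) count=1: revealed 0 new [(none)] -> total=8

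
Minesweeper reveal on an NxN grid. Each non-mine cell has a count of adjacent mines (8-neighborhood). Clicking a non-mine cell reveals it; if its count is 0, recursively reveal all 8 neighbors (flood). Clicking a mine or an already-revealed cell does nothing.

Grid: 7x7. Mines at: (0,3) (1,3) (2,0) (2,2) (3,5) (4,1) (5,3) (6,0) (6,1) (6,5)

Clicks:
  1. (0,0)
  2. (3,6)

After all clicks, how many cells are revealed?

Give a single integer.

Click 1 (0,0) count=0: revealed 6 new [(0,0) (0,1) (0,2) (1,0) (1,1) (1,2)] -> total=6
Click 2 (3,6) count=1: revealed 1 new [(3,6)] -> total=7

Answer: 7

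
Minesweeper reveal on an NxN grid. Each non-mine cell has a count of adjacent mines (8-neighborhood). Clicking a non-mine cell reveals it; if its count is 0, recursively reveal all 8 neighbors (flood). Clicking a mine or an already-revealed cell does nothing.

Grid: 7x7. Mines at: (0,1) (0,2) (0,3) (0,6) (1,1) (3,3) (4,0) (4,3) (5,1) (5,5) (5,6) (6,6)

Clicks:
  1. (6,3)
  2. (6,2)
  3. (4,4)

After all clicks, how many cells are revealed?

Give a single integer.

Click 1 (6,3) count=0: revealed 6 new [(5,2) (5,3) (5,4) (6,2) (6,3) (6,4)] -> total=6
Click 2 (6,2) count=1: revealed 0 new [(none)] -> total=6
Click 3 (4,4) count=3: revealed 1 new [(4,4)] -> total=7

Answer: 7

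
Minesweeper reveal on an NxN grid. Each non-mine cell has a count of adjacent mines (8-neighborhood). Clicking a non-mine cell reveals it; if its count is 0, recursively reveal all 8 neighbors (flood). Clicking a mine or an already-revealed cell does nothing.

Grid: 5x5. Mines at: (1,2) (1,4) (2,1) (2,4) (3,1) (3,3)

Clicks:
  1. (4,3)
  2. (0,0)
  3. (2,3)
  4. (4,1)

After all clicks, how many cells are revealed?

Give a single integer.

Click 1 (4,3) count=1: revealed 1 new [(4,3)] -> total=1
Click 2 (0,0) count=0: revealed 4 new [(0,0) (0,1) (1,0) (1,1)] -> total=5
Click 3 (2,3) count=4: revealed 1 new [(2,3)] -> total=6
Click 4 (4,1) count=1: revealed 1 new [(4,1)] -> total=7

Answer: 7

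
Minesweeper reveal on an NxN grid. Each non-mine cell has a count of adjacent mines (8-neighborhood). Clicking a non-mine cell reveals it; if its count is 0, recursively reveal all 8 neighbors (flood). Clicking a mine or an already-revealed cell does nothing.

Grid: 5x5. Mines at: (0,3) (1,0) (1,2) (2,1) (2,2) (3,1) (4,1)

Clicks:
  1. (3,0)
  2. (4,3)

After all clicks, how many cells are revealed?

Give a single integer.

Click 1 (3,0) count=3: revealed 1 new [(3,0)] -> total=1
Click 2 (4,3) count=0: revealed 10 new [(1,3) (1,4) (2,3) (2,4) (3,2) (3,3) (3,4) (4,2) (4,3) (4,4)] -> total=11

Answer: 11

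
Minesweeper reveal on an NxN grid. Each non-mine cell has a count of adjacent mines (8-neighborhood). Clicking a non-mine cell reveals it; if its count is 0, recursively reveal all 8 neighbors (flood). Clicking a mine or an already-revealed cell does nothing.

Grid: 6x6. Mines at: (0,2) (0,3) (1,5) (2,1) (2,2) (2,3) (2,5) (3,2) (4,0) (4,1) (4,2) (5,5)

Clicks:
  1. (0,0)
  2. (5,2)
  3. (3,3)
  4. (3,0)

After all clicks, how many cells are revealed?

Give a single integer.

Answer: 7

Derivation:
Click 1 (0,0) count=0: revealed 4 new [(0,0) (0,1) (1,0) (1,1)] -> total=4
Click 2 (5,2) count=2: revealed 1 new [(5,2)] -> total=5
Click 3 (3,3) count=4: revealed 1 new [(3,3)] -> total=6
Click 4 (3,0) count=3: revealed 1 new [(3,0)] -> total=7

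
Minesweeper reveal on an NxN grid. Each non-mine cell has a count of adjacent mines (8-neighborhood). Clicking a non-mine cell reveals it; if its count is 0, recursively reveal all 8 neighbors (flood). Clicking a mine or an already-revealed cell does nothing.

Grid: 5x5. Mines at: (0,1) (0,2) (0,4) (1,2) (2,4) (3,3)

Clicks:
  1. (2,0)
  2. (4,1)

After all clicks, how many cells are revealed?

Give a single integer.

Answer: 11

Derivation:
Click 1 (2,0) count=0: revealed 11 new [(1,0) (1,1) (2,0) (2,1) (2,2) (3,0) (3,1) (3,2) (4,0) (4,1) (4,2)] -> total=11
Click 2 (4,1) count=0: revealed 0 new [(none)] -> total=11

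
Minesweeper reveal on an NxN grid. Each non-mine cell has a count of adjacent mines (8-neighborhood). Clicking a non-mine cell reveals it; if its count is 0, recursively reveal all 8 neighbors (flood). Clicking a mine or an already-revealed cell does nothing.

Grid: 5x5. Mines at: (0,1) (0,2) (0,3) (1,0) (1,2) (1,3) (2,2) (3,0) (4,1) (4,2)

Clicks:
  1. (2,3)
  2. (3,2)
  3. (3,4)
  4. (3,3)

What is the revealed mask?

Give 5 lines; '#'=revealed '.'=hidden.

Click 1 (2,3) count=3: revealed 1 new [(2,3)] -> total=1
Click 2 (3,2) count=3: revealed 1 new [(3,2)] -> total=2
Click 3 (3,4) count=0: revealed 5 new [(2,4) (3,3) (3,4) (4,3) (4,4)] -> total=7
Click 4 (3,3) count=2: revealed 0 new [(none)] -> total=7

Answer: .....
.....
...##
..###
...##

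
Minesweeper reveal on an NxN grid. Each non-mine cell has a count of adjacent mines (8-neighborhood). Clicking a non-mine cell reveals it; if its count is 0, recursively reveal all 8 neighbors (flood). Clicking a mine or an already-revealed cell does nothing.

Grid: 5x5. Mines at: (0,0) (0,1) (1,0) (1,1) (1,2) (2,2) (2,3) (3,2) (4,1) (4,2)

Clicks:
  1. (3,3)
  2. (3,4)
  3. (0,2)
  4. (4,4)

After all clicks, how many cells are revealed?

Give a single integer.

Click 1 (3,3) count=4: revealed 1 new [(3,3)] -> total=1
Click 2 (3,4) count=1: revealed 1 new [(3,4)] -> total=2
Click 3 (0,2) count=3: revealed 1 new [(0,2)] -> total=3
Click 4 (4,4) count=0: revealed 2 new [(4,3) (4,4)] -> total=5

Answer: 5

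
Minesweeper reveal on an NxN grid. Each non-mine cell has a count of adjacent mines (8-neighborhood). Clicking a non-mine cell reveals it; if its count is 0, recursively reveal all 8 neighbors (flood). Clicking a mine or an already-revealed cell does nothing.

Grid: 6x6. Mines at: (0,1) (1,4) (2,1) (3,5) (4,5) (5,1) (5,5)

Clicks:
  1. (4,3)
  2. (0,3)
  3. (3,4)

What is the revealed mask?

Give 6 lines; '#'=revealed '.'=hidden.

Click 1 (4,3) count=0: revealed 12 new [(2,2) (2,3) (2,4) (3,2) (3,3) (3,4) (4,2) (4,3) (4,4) (5,2) (5,3) (5,4)] -> total=12
Click 2 (0,3) count=1: revealed 1 new [(0,3)] -> total=13
Click 3 (3,4) count=2: revealed 0 new [(none)] -> total=13

Answer: ...#..
......
..###.
..###.
..###.
..###.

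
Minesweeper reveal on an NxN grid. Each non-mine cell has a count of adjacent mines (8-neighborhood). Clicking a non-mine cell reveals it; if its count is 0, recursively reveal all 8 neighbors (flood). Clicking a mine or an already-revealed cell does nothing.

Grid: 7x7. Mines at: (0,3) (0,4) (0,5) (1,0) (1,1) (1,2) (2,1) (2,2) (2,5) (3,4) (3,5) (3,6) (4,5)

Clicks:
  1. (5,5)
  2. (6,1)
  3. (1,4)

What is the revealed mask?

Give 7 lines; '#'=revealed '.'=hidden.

Answer: .......
....#..
.......
####...
#####..
#######
#######

Derivation:
Click 1 (5,5) count=1: revealed 1 new [(5,5)] -> total=1
Click 2 (6,1) count=0: revealed 22 new [(3,0) (3,1) (3,2) (3,3) (4,0) (4,1) (4,2) (4,3) (4,4) (5,0) (5,1) (5,2) (5,3) (5,4) (5,6) (6,0) (6,1) (6,2) (6,3) (6,4) (6,5) (6,6)] -> total=23
Click 3 (1,4) count=4: revealed 1 new [(1,4)] -> total=24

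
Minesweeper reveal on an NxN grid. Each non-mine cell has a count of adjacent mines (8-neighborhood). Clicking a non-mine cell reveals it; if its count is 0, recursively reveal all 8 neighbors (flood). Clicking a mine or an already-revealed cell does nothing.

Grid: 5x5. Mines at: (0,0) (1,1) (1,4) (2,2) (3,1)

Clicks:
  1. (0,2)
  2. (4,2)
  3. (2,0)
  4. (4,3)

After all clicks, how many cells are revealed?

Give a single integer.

Click 1 (0,2) count=1: revealed 1 new [(0,2)] -> total=1
Click 2 (4,2) count=1: revealed 1 new [(4,2)] -> total=2
Click 3 (2,0) count=2: revealed 1 new [(2,0)] -> total=3
Click 4 (4,3) count=0: revealed 7 new [(2,3) (2,4) (3,2) (3,3) (3,4) (4,3) (4,4)] -> total=10

Answer: 10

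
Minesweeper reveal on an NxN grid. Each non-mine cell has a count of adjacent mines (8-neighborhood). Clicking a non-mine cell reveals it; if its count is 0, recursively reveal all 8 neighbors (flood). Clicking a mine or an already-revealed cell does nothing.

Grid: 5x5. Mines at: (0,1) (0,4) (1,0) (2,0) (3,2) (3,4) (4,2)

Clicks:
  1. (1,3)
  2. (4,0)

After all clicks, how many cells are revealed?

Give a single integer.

Answer: 5

Derivation:
Click 1 (1,3) count=1: revealed 1 new [(1,3)] -> total=1
Click 2 (4,0) count=0: revealed 4 new [(3,0) (3,1) (4,0) (4,1)] -> total=5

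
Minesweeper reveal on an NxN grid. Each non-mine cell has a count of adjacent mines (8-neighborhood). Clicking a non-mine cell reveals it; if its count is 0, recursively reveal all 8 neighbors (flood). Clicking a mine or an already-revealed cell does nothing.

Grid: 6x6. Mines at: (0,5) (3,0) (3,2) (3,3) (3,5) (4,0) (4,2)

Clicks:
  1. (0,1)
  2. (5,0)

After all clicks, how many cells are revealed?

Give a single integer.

Answer: 16

Derivation:
Click 1 (0,1) count=0: revealed 15 new [(0,0) (0,1) (0,2) (0,3) (0,4) (1,0) (1,1) (1,2) (1,3) (1,4) (2,0) (2,1) (2,2) (2,3) (2,4)] -> total=15
Click 2 (5,0) count=1: revealed 1 new [(5,0)] -> total=16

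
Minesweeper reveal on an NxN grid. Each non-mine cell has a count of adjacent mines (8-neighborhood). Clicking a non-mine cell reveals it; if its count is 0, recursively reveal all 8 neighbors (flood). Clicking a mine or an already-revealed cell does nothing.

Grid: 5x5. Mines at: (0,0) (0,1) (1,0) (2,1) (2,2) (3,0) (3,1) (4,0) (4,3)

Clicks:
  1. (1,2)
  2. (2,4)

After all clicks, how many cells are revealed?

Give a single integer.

Click 1 (1,2) count=3: revealed 1 new [(1,2)] -> total=1
Click 2 (2,4) count=0: revealed 9 new [(0,2) (0,3) (0,4) (1,3) (1,4) (2,3) (2,4) (3,3) (3,4)] -> total=10

Answer: 10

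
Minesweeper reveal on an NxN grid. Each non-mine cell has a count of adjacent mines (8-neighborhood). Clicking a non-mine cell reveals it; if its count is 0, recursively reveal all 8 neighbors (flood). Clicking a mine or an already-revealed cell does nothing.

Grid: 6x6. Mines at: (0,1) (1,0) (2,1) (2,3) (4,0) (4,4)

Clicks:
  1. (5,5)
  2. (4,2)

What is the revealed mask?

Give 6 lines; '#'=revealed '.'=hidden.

Click 1 (5,5) count=1: revealed 1 new [(5,5)] -> total=1
Click 2 (4,2) count=0: revealed 9 new [(3,1) (3,2) (3,3) (4,1) (4,2) (4,3) (5,1) (5,2) (5,3)] -> total=10

Answer: ......
......
......
.###..
.###..
.###.#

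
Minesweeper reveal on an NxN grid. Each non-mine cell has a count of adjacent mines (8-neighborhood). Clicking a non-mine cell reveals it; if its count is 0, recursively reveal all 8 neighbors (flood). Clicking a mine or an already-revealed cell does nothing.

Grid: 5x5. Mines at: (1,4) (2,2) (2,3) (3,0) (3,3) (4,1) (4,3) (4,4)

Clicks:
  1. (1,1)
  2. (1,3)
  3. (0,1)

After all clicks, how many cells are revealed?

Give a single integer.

Click 1 (1,1) count=1: revealed 1 new [(1,1)] -> total=1
Click 2 (1,3) count=3: revealed 1 new [(1,3)] -> total=2
Click 3 (0,1) count=0: revealed 8 new [(0,0) (0,1) (0,2) (0,3) (1,0) (1,2) (2,0) (2,1)] -> total=10

Answer: 10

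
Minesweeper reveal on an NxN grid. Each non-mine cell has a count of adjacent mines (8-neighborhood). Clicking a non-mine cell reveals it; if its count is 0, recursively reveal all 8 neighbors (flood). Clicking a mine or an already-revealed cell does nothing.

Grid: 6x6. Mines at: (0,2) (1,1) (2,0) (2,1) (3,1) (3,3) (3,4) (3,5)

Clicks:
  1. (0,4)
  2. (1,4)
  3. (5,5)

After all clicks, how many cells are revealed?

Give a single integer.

Answer: 21

Derivation:
Click 1 (0,4) count=0: revealed 9 new [(0,3) (0,4) (0,5) (1,3) (1,4) (1,5) (2,3) (2,4) (2,5)] -> total=9
Click 2 (1,4) count=0: revealed 0 new [(none)] -> total=9
Click 3 (5,5) count=0: revealed 12 new [(4,0) (4,1) (4,2) (4,3) (4,4) (4,5) (5,0) (5,1) (5,2) (5,3) (5,4) (5,5)] -> total=21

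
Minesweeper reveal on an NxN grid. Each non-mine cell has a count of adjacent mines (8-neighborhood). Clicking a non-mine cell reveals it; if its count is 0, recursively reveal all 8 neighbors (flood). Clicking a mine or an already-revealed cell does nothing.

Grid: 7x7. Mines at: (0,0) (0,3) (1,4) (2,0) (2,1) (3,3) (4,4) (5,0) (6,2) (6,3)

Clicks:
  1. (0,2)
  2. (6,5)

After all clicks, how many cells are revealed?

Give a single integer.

Click 1 (0,2) count=1: revealed 1 new [(0,2)] -> total=1
Click 2 (6,5) count=0: revealed 16 new [(0,5) (0,6) (1,5) (1,6) (2,5) (2,6) (3,5) (3,6) (4,5) (4,6) (5,4) (5,5) (5,6) (6,4) (6,5) (6,6)] -> total=17

Answer: 17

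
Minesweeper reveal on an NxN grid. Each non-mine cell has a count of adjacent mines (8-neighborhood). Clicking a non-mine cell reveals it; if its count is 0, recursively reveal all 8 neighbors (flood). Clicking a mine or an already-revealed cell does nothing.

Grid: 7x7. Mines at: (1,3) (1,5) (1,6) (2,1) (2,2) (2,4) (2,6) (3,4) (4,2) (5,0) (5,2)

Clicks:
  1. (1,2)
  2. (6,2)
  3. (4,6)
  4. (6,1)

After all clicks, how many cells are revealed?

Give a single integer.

Click 1 (1,2) count=3: revealed 1 new [(1,2)] -> total=1
Click 2 (6,2) count=1: revealed 1 new [(6,2)] -> total=2
Click 3 (4,6) count=0: revealed 14 new [(3,5) (3,6) (4,3) (4,4) (4,5) (4,6) (5,3) (5,4) (5,5) (5,6) (6,3) (6,4) (6,5) (6,6)] -> total=16
Click 4 (6,1) count=2: revealed 1 new [(6,1)] -> total=17

Answer: 17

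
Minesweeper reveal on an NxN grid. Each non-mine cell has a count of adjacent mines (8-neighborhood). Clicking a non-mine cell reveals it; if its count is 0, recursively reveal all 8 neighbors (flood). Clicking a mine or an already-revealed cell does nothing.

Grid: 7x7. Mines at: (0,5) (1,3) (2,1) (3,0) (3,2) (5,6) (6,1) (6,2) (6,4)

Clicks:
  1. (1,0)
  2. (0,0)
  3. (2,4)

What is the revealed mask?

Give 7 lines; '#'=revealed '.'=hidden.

Click 1 (1,0) count=1: revealed 1 new [(1,0)] -> total=1
Click 2 (0,0) count=0: revealed 5 new [(0,0) (0,1) (0,2) (1,1) (1,2)] -> total=6
Click 3 (2,4) count=1: revealed 1 new [(2,4)] -> total=7

Answer: ###....
###....
....#..
.......
.......
.......
.......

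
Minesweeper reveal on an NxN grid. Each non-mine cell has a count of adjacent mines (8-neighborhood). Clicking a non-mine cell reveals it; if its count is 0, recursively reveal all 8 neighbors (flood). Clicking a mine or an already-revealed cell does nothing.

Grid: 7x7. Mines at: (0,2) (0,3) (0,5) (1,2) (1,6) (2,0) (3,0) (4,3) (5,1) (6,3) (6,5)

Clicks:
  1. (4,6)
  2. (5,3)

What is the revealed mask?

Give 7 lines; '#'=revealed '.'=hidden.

Answer: .......
...###.
...####
...####
....###
...####
.......

Derivation:
Click 1 (4,6) count=0: revealed 17 new [(1,3) (1,4) (1,5) (2,3) (2,4) (2,5) (2,6) (3,3) (3,4) (3,5) (3,6) (4,4) (4,5) (4,6) (5,4) (5,5) (5,6)] -> total=17
Click 2 (5,3) count=2: revealed 1 new [(5,3)] -> total=18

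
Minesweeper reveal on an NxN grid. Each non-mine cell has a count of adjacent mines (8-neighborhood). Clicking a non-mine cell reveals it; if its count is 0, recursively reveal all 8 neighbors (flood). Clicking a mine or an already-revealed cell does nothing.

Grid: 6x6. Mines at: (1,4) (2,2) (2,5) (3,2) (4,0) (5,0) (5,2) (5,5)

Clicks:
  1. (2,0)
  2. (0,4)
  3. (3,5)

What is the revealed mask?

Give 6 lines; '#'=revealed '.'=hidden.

Click 1 (2,0) count=0: revealed 12 new [(0,0) (0,1) (0,2) (0,3) (1,0) (1,1) (1,2) (1,3) (2,0) (2,1) (3,0) (3,1)] -> total=12
Click 2 (0,4) count=1: revealed 1 new [(0,4)] -> total=13
Click 3 (3,5) count=1: revealed 1 new [(3,5)] -> total=14

Answer: #####.
####..
##....
##...#
......
......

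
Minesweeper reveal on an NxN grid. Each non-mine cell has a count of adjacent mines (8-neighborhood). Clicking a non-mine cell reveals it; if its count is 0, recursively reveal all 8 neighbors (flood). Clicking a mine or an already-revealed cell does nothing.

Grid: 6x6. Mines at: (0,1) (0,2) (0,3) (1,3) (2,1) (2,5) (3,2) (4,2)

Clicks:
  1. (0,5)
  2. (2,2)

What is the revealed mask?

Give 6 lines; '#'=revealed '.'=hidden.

Answer: ....##
....##
..#...
......
......
......

Derivation:
Click 1 (0,5) count=0: revealed 4 new [(0,4) (0,5) (1,4) (1,5)] -> total=4
Click 2 (2,2) count=3: revealed 1 new [(2,2)] -> total=5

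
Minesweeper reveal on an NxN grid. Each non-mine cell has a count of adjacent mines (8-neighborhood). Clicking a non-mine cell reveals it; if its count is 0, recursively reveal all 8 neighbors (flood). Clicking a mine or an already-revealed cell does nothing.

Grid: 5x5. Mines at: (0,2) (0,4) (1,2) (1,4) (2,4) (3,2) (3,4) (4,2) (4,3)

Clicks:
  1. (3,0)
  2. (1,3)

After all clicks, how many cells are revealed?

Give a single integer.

Click 1 (3,0) count=0: revealed 10 new [(0,0) (0,1) (1,0) (1,1) (2,0) (2,1) (3,0) (3,1) (4,0) (4,1)] -> total=10
Click 2 (1,3) count=5: revealed 1 new [(1,3)] -> total=11

Answer: 11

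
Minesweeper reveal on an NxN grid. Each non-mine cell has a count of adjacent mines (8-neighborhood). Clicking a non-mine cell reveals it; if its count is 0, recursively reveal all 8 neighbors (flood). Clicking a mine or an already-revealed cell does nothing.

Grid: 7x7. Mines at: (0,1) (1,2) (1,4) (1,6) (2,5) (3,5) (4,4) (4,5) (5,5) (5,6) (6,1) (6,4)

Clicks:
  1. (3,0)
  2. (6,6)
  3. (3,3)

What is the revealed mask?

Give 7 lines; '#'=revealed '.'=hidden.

Click 1 (3,0) count=0: revealed 18 new [(1,0) (1,1) (2,0) (2,1) (2,2) (2,3) (3,0) (3,1) (3,2) (3,3) (4,0) (4,1) (4,2) (4,3) (5,0) (5,1) (5,2) (5,3)] -> total=18
Click 2 (6,6) count=2: revealed 1 new [(6,6)] -> total=19
Click 3 (3,3) count=1: revealed 0 new [(none)] -> total=19

Answer: .......
##.....
####...
####...
####...
####...
......#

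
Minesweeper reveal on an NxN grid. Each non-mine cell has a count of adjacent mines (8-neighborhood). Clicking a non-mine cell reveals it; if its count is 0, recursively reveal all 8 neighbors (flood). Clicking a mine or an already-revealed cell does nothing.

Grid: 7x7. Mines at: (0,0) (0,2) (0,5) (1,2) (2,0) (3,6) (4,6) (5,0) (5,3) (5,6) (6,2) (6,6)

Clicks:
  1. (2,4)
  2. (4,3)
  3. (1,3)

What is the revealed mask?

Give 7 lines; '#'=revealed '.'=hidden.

Click 1 (2,4) count=0: revealed 18 new [(1,3) (1,4) (1,5) (2,1) (2,2) (2,3) (2,4) (2,5) (3,1) (3,2) (3,3) (3,4) (3,5) (4,1) (4,2) (4,3) (4,4) (4,5)] -> total=18
Click 2 (4,3) count=1: revealed 0 new [(none)] -> total=18
Click 3 (1,3) count=2: revealed 0 new [(none)] -> total=18

Answer: .......
...###.
.#####.
.#####.
.#####.
.......
.......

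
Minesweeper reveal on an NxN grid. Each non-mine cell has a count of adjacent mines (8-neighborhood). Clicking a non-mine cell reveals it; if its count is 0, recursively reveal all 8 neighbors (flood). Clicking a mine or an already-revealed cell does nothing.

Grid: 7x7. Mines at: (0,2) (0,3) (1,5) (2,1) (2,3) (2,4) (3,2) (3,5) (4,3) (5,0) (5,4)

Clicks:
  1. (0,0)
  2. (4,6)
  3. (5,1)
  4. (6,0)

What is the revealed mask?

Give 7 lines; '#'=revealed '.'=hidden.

Click 1 (0,0) count=0: revealed 4 new [(0,0) (0,1) (1,0) (1,1)] -> total=4
Click 2 (4,6) count=1: revealed 1 new [(4,6)] -> total=5
Click 3 (5,1) count=1: revealed 1 new [(5,1)] -> total=6
Click 4 (6,0) count=1: revealed 1 new [(6,0)] -> total=7

Answer: ##.....
##.....
.......
.......
......#
.#.....
#......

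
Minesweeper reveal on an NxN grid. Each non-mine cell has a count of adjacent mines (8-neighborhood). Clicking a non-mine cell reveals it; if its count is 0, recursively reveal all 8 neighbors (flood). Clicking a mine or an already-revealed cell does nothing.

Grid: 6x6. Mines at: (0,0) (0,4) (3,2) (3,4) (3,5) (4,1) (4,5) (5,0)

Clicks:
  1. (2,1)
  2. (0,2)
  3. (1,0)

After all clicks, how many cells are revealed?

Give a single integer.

Answer: 10

Derivation:
Click 1 (2,1) count=1: revealed 1 new [(2,1)] -> total=1
Click 2 (0,2) count=0: revealed 8 new [(0,1) (0,2) (0,3) (1,1) (1,2) (1,3) (2,2) (2,3)] -> total=9
Click 3 (1,0) count=1: revealed 1 new [(1,0)] -> total=10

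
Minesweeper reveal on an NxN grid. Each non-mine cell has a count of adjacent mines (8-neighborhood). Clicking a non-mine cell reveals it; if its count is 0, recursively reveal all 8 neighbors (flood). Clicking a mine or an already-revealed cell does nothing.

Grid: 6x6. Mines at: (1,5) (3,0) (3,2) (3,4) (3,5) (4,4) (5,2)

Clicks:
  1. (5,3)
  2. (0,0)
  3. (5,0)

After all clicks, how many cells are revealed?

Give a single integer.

Answer: 20

Derivation:
Click 1 (5,3) count=2: revealed 1 new [(5,3)] -> total=1
Click 2 (0,0) count=0: revealed 15 new [(0,0) (0,1) (0,2) (0,3) (0,4) (1,0) (1,1) (1,2) (1,3) (1,4) (2,0) (2,1) (2,2) (2,3) (2,4)] -> total=16
Click 3 (5,0) count=0: revealed 4 new [(4,0) (4,1) (5,0) (5,1)] -> total=20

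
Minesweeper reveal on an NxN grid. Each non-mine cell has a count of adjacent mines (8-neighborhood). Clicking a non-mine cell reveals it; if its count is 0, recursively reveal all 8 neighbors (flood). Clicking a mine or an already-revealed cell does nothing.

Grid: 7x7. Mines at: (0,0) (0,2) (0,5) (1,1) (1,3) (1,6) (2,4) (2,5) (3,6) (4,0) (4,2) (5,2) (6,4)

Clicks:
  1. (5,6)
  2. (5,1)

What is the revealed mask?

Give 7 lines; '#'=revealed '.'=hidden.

Answer: .......
.......
.......
.......
.....##
.#...##
.....##

Derivation:
Click 1 (5,6) count=0: revealed 6 new [(4,5) (4,6) (5,5) (5,6) (6,5) (6,6)] -> total=6
Click 2 (5,1) count=3: revealed 1 new [(5,1)] -> total=7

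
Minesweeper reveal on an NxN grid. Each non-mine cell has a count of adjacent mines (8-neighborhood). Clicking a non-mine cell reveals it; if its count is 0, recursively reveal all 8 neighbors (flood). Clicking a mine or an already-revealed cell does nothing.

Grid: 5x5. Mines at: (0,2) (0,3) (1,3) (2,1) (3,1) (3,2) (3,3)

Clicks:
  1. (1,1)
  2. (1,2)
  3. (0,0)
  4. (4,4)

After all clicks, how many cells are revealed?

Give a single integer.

Answer: 6

Derivation:
Click 1 (1,1) count=2: revealed 1 new [(1,1)] -> total=1
Click 2 (1,2) count=4: revealed 1 new [(1,2)] -> total=2
Click 3 (0,0) count=0: revealed 3 new [(0,0) (0,1) (1,0)] -> total=5
Click 4 (4,4) count=1: revealed 1 new [(4,4)] -> total=6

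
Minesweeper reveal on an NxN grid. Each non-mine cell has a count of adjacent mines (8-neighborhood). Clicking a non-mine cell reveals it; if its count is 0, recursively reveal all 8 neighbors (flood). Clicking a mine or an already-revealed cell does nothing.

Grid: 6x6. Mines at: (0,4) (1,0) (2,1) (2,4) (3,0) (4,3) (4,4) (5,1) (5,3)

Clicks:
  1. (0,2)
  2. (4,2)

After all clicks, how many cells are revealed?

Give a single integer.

Answer: 7

Derivation:
Click 1 (0,2) count=0: revealed 6 new [(0,1) (0,2) (0,3) (1,1) (1,2) (1,3)] -> total=6
Click 2 (4,2) count=3: revealed 1 new [(4,2)] -> total=7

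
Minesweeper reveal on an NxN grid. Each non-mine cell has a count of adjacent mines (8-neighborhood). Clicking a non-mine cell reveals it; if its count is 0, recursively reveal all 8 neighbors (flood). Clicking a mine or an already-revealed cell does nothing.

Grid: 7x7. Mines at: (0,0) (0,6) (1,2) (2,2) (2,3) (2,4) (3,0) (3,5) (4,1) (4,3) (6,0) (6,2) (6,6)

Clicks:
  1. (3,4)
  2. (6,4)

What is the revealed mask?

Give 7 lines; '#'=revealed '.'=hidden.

Click 1 (3,4) count=4: revealed 1 new [(3,4)] -> total=1
Click 2 (6,4) count=0: revealed 6 new [(5,3) (5,4) (5,5) (6,3) (6,4) (6,5)] -> total=7

Answer: .......
.......
.......
....#..
.......
...###.
...###.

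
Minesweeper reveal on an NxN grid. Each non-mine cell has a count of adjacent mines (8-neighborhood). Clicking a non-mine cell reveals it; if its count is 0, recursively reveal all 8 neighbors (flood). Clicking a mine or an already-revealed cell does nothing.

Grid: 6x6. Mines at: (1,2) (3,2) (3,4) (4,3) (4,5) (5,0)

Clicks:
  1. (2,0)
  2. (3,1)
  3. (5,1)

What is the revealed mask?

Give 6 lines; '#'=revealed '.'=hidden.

Answer: ##....
##....
##....
##....
##....
.#....

Derivation:
Click 1 (2,0) count=0: revealed 10 new [(0,0) (0,1) (1,0) (1,1) (2,0) (2,1) (3,0) (3,1) (4,0) (4,1)] -> total=10
Click 2 (3,1) count=1: revealed 0 new [(none)] -> total=10
Click 3 (5,1) count=1: revealed 1 new [(5,1)] -> total=11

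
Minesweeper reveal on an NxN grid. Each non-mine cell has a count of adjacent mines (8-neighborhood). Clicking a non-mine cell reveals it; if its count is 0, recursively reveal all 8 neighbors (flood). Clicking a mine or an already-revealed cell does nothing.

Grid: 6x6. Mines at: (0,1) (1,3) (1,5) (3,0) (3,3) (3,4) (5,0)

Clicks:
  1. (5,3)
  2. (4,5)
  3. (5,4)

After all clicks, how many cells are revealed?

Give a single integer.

Click 1 (5,3) count=0: revealed 10 new [(4,1) (4,2) (4,3) (4,4) (4,5) (5,1) (5,2) (5,3) (5,4) (5,5)] -> total=10
Click 2 (4,5) count=1: revealed 0 new [(none)] -> total=10
Click 3 (5,4) count=0: revealed 0 new [(none)] -> total=10

Answer: 10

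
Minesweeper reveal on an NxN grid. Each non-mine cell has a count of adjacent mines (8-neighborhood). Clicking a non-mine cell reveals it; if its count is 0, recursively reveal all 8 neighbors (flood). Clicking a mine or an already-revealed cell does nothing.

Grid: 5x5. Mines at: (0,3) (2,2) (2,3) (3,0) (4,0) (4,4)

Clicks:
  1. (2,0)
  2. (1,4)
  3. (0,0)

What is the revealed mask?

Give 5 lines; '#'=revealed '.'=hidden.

Answer: ###..
###.#
##...
.....
.....

Derivation:
Click 1 (2,0) count=1: revealed 1 new [(2,0)] -> total=1
Click 2 (1,4) count=2: revealed 1 new [(1,4)] -> total=2
Click 3 (0,0) count=0: revealed 7 new [(0,0) (0,1) (0,2) (1,0) (1,1) (1,2) (2,1)] -> total=9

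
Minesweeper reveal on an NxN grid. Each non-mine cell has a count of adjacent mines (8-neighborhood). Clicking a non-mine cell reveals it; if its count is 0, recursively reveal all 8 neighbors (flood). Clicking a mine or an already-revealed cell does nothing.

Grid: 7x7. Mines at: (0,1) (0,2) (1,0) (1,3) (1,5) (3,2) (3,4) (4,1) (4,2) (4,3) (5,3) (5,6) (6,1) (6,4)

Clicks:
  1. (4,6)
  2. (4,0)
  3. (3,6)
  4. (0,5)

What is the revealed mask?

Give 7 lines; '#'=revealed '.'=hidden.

Click 1 (4,6) count=1: revealed 1 new [(4,6)] -> total=1
Click 2 (4,0) count=1: revealed 1 new [(4,0)] -> total=2
Click 3 (3,6) count=0: revealed 5 new [(2,5) (2,6) (3,5) (3,6) (4,5)] -> total=7
Click 4 (0,5) count=1: revealed 1 new [(0,5)] -> total=8

Answer: .....#.
.......
.....##
.....##
#....##
.......
.......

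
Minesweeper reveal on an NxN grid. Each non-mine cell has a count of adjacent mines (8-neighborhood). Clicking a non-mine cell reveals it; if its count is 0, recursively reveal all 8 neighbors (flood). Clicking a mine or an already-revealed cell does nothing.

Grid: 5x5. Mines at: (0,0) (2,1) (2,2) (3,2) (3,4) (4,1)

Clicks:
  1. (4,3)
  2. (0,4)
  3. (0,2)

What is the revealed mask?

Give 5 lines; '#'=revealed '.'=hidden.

Click 1 (4,3) count=2: revealed 1 new [(4,3)] -> total=1
Click 2 (0,4) count=0: revealed 10 new [(0,1) (0,2) (0,3) (0,4) (1,1) (1,2) (1,3) (1,4) (2,3) (2,4)] -> total=11
Click 3 (0,2) count=0: revealed 0 new [(none)] -> total=11

Answer: .####
.####
...##
.....
...#.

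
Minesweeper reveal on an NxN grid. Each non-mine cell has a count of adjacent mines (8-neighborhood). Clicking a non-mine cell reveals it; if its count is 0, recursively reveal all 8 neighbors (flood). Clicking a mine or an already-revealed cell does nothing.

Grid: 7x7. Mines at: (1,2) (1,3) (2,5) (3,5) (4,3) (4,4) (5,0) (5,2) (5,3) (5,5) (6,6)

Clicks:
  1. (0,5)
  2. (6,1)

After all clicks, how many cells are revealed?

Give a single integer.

Answer: 7

Derivation:
Click 1 (0,5) count=0: revealed 6 new [(0,4) (0,5) (0,6) (1,4) (1,5) (1,6)] -> total=6
Click 2 (6,1) count=2: revealed 1 new [(6,1)] -> total=7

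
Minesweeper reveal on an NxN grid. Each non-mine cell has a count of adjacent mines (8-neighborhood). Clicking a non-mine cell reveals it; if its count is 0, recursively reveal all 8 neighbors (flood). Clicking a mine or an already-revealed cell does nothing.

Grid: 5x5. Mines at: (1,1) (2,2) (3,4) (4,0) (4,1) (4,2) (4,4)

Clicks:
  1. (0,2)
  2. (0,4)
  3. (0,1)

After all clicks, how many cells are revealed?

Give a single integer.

Click 1 (0,2) count=1: revealed 1 new [(0,2)] -> total=1
Click 2 (0,4) count=0: revealed 7 new [(0,3) (0,4) (1,2) (1,3) (1,4) (2,3) (2,4)] -> total=8
Click 3 (0,1) count=1: revealed 1 new [(0,1)] -> total=9

Answer: 9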